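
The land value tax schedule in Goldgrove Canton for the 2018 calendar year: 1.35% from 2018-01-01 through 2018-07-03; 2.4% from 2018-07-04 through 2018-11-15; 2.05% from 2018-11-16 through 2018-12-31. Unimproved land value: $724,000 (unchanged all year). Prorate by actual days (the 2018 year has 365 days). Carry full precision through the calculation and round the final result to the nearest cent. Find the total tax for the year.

2018-01-01 to 2018-07-03: 184 days at 1.35% → $724,000 × 1.35% × 184/365 = $4,927.1671
2018-07-04 to 2018-11-15: 135 days at 2.4% → $724,000 × 2.4% × 135/365 = $6,426.7397
2018-11-16 to 2018-12-31: 46 days at 2.05% → $724,000 × 2.05% × 46/365 = $1,870.4986
Total = $13,224.4055

$13,224.41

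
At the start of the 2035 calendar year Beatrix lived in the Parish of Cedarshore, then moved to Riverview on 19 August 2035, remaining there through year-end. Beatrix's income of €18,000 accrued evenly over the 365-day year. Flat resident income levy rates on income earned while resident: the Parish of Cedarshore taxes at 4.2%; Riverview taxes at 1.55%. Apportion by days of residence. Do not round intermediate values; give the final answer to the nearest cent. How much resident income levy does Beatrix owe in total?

The Parish of Cedarshore, 1 January – 18 August 2035: 230 days → €18,000 × 4.2% × 230/365 = €476.3836
Riverview, 19 August – 31 December 2035: 135 days → €18,000 × 1.55% × 135/365 = €103.1918
Total = €579.5753

€579.58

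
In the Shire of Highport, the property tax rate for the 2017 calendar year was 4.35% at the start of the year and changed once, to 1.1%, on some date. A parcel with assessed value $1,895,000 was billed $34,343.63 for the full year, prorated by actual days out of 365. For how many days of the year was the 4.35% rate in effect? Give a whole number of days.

Let d = days at the first rate; then 365 − d days at the second rate.
$1,895,000 × [4.35%·d + 1.1%·(365−d)] / 365 = $34,343.63
Solving gives d = 80, so the new rate took effect on 22 Mar 2017.

80 days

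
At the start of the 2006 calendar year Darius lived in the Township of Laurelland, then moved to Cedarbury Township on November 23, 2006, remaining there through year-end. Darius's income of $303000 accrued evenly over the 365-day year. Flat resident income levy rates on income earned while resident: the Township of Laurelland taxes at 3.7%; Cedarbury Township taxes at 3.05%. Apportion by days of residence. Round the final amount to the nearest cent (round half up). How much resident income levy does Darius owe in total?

$11000.56

The Township of Laurelland, January 1 – November 22, 2006: 326 days → $303000 × 3.7% × 326/365 = $10013.1123
Cedarbury Township, November 23 – December 31, 2006: 39 days → $303000 × 3.05% × 39/365 = $987.4479
Total = $11000.5603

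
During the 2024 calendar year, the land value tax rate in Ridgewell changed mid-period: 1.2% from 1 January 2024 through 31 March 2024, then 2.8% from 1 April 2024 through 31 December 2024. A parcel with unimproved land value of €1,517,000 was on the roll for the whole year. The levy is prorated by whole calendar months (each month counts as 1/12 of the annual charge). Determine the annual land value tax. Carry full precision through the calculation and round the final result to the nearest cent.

€36,408.00

1 January – 31 March 2024: 3 months at 1.2% → €1,517,000 × 1.2% × 3/12 = €4,551.0000
1 April – 31 December 2024: 9 months at 2.8% → €1,517,000 × 2.8% × 9/12 = €31,857.0000
Total = €36,408.0000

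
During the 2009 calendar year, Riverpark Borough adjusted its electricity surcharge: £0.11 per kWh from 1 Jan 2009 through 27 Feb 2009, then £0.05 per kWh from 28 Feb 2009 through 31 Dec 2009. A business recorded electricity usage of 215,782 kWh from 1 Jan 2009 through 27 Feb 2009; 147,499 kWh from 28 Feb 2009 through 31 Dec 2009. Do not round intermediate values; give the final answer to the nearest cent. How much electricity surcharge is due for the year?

£31110.97

1 Jan – 27 Feb 2009: 215,782 kWh at £0.11/kWh → £23736.02
28 Feb – 31 Dec 2009: 147,499 kWh at £0.05/kWh → £7374.95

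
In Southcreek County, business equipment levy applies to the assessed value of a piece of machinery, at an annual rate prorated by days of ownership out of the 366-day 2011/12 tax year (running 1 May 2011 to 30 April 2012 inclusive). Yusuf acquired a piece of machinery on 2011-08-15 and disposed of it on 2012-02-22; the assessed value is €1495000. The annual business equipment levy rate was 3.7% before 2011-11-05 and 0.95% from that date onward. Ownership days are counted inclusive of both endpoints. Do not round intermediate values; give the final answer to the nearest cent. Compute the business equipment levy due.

€16661.49

2011-08-15 to 2011-11-04: 82 days at 3.7% → €1495000 × 3.7% × 82/366 = €12392.9781
2011-11-05 to 2012-02-22: 110 days at 0.95% → €1495000 × 0.95% × 110/366 = €4268.5109
Total = €16661.4891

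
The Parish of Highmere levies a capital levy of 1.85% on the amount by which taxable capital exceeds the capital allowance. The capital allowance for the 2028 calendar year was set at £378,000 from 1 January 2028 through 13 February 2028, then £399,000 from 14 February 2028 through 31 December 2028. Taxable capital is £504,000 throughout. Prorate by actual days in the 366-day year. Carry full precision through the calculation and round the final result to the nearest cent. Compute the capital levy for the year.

1 January – 13 February 2028: 44 days, exemption £378,000 → (£504,000 − £378,000) × 1.85% × 44/366 = £280.2295
14 February – 31 December 2028: 322 days, exemption £399,000 → (£504,000 − £399,000) × 1.85% × 322/366 = £1,708.9754
Total = £1,989.2049

£1,989.20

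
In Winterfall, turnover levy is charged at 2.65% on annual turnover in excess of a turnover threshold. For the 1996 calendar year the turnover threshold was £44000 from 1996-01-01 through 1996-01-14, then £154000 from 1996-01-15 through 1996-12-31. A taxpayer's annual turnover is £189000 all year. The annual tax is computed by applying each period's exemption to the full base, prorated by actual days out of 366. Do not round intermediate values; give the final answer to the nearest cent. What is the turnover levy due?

£1039.00

1996-01-01 to 1996-01-14: 14 days, exemption £44000 → (£189000 − £44000) × 2.65% × 14/366 = £146.9809
1996-01-15 to 1996-12-31: 352 days, exemption £154000 → (£189000 − £154000) × 2.65% × 352/366 = £892.0219
Total = £1039.0027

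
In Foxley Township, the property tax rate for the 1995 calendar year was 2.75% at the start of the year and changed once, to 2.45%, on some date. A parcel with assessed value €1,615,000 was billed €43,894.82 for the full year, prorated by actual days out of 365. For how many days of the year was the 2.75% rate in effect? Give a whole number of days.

326 days

Let d = days at the first rate; then 365 − d days at the second rate.
€1,615,000 × [2.75%·d + 2.45%·(365−d)] / 365 = €43,894.82
Solving gives d = 326, so the new rate took effect on 23 Nov 1995.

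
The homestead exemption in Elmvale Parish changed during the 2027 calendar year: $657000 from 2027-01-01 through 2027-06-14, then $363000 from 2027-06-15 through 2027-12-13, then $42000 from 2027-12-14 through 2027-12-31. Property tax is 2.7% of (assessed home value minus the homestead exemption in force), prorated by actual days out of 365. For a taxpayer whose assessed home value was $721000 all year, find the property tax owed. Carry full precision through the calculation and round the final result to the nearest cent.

$6505.00

2027-01-01 to 2027-06-14: 165 days, exemption $657000 → ($721000 − $657000) × 2.7% × 165/365 = $781.1507
2027-06-15 to 2027-12-13: 182 days, exemption $363000 → ($721000 − $363000) × 2.7% × 182/365 = $4819.7589
2027-12-14 to 2027-12-31: 18 days, exemption $42000 → ($721000 − $42000) × 2.7% × 18/365 = $904.0932
Total = $6505.0027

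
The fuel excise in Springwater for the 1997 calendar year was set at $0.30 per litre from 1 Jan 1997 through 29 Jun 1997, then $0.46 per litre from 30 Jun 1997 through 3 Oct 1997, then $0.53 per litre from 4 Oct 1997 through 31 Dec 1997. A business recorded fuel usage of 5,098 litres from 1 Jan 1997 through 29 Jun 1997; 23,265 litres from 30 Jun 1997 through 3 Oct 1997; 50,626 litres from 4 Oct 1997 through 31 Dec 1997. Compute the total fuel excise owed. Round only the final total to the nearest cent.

1 Jan – 29 Jun 1997: 5,098 litres at $0.30/litre → $1,529.40
30 Jun – 3 Oct 1997: 23,265 litres at $0.46/litre → $10,701.90
4 Oct – 31 Dec 1997: 50,626 litres at $0.53/litre → $26,831.78

$39,063.08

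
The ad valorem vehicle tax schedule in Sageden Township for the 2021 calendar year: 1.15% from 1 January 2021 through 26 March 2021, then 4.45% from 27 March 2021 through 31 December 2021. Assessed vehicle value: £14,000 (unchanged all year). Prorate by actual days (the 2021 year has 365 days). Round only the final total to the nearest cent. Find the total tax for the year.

1 January – 26 March 2021: 85 days at 1.15% → £14,000 × 1.15% × 85/365 = £37.4932
27 March – 31 December 2021: 280 days at 4.45% → £14,000 × 4.45% × 280/365 = £477.9178
Total = £515.4110

£515.41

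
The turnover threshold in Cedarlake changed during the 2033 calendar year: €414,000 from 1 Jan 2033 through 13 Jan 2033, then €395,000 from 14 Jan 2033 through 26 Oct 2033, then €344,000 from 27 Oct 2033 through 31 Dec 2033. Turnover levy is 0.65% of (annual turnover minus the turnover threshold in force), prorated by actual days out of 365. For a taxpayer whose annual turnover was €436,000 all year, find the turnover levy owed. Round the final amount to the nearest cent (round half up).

€322.04

1 Jan – 13 Jan 2033: 13 days, exemption €414,000 → (€436,000 − €414,000) × 0.65% × 13/365 = €5.0932
14 Jan – 26 Oct 2033: 286 days, exemption €395,000 → (€436,000 − €395,000) × 0.65% × 286/365 = €208.8192
27 Oct – 31 Dec 2033: 66 days, exemption €344,000 → (€436,000 − €344,000) × 0.65% × 66/365 = €108.1315
Total = €322.0438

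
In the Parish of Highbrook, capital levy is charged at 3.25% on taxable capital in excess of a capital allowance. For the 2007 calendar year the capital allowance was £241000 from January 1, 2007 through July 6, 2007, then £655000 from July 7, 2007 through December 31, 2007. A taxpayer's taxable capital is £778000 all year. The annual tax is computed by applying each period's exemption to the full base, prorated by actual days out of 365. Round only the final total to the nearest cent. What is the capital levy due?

January 1 – July 6, 2007: 187 days, exemption £241000 → (£778000 − £241000) × 3.25% × 187/365 = £8941.4178
July 7 – December 31, 2007: 178 days, exemption £655000 → (£778000 − £655000) × 3.25% × 178/365 = £1949.4658
Total = £10890.8836

£10890.88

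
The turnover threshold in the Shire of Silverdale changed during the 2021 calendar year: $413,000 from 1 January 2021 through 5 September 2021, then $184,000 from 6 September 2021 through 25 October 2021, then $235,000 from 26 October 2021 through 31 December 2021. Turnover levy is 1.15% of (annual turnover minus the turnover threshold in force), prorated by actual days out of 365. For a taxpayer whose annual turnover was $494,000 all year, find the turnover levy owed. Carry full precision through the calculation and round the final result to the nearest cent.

$1,668.00

1 January – 5 September 2021: 248 days, exemption $413,000 → ($494,000 − $413,000) × 1.15% × 248/365 = $632.9096
6 September – 25 October 2021: 50 days, exemption $184,000 → ($494,000 − $184,000) × 1.15% × 50/365 = $488.3562
26 October – 31 December 2021: 67 days, exemption $235,000 → ($494,000 − $235,000) × 1.15% × 67/365 = $546.7384
Total = $1,668.0041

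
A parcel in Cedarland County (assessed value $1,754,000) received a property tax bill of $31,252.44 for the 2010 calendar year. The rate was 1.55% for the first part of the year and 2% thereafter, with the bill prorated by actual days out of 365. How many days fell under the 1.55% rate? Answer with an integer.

177 days

Let d = days at the first rate; then 365 − d days at the second rate.
$1,754,000 × [1.55%·d + 2%·(365−d)] / 365 = $31,252.44
Solving gives d = 177, so the new rate took effect on 27 June 2010.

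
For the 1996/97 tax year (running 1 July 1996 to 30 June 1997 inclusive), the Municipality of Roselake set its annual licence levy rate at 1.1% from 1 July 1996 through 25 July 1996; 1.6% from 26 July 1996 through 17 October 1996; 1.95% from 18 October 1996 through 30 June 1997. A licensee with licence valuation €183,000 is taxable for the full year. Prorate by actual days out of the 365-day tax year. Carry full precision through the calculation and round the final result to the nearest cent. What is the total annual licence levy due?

1 July – 25 July 1996: 25 days at 1.1% → €183,000 × 1.1% × 25/365 = €137.8767
26 July – 17 October 1996: 84 days at 1.6% → €183,000 × 1.6% × 84/365 = €673.8411
18 October 1996 – 30 June 1997: 256 days at 1.95% → €183,000 × 1.95% × 256/365 = €2,502.8384
Total = €3,314.5562

€3,314.56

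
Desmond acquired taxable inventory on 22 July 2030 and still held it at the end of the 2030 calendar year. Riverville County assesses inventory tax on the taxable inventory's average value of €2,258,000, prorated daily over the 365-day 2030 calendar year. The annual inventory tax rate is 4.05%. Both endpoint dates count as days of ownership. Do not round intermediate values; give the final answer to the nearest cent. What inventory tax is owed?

Days held (22 July – 31 December 2030): 163 out of 365
Tax = €2,258,000 × 4.05% × 163/365 = €40,838.8685

€40,838.87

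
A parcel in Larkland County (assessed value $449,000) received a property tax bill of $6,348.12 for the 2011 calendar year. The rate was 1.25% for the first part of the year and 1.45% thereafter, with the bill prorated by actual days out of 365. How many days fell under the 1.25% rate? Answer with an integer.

Let d = days at the first rate; then 365 − d days at the second rate.
$449,000 × [1.25%·d + 1.45%·(365−d)] / 365 = $6,348.12
Solving gives d = 66, so the new rate took effect on 8 Mar 2011.

66 days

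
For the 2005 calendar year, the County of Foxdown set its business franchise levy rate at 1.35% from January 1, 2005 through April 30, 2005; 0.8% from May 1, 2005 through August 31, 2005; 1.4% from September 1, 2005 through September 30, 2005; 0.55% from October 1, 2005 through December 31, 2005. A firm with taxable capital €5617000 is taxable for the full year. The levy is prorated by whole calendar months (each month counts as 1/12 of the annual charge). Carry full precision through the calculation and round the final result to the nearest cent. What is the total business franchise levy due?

January 1 – April 30, 2005: 4 months at 1.35% → €5617000 × 1.35% × 4/12 = €25276.5000
May 1 – August 31, 2005: 4 months at 0.8% → €5617000 × 0.8% × 4/12 = €14978.6667
September 1 – September 30, 2005: 1 month at 1.4% → €5617000 × 1.4% × 1/12 = €6553.1667
October 1 – December 31, 2005: 3 months at 0.55% → €5617000 × 0.55% × 3/12 = €7723.3750
Total = €54531.7083

€54531.71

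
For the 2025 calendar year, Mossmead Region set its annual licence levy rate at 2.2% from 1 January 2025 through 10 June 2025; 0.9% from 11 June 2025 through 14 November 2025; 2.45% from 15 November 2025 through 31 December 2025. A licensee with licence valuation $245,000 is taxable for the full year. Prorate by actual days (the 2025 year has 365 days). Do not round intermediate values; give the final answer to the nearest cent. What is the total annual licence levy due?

1 January – 10 June 2025: 161 days at 2.2% → $245,000 × 2.2% × 161/365 = $2,377.5068
11 June – 14 November 2025: 157 days at 0.9% → $245,000 × 0.9% × 157/365 = $948.4521
15 November – 31 December 2025: 47 days at 2.45% → $245,000 × 2.45% × 47/365 = $772.9247
Total = $4,098.8836

$4,098.88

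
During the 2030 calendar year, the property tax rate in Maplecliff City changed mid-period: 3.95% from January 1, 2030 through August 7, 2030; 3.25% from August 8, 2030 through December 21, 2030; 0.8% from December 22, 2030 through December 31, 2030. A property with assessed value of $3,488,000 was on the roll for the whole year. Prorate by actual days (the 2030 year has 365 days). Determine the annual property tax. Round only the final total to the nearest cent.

$125,668.34

January 1 – August 7, 2030: 219 days at 3.95% → $3,488,000 × 3.95% × 219/365 = $82,665.6000
August 8 – December 21, 2030: 136 days at 3.25% → $3,488,000 × 3.25% × 136/365 = $42,238.2466
December 22 – December 31, 2030: 10 days at 0.8% → $3,488,000 × 0.8% × 10/365 = $764.4932
Total = $125,668.3397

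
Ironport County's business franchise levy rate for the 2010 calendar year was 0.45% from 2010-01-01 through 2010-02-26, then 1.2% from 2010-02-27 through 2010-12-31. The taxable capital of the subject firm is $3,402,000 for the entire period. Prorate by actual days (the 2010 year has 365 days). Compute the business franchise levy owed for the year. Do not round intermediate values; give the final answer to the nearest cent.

$36,839.47

2010-01-01 to 2010-02-26: 57 days at 0.45% → $3,402,000 × 0.45% × 57/365 = $2,390.7205
2010-02-27 to 2010-12-31: 308 days at 1.2% → $3,402,000 × 1.2% × 308/365 = $34,448.7452
Total = $36,839.4658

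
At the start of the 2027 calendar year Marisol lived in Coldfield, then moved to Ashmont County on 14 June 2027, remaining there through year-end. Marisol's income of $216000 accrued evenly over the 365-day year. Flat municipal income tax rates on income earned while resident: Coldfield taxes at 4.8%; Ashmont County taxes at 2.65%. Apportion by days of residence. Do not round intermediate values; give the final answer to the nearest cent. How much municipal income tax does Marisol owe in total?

Coldfield, 1 January – 13 June 2027: 164 days → $216000 × 4.8% × 164/365 = $4658.4986
Ashmont County, 14 June – 31 December 2027: 201 days → $216000 × 2.65% × 201/365 = $3152.1205
Total = $7810.6192

$7810.62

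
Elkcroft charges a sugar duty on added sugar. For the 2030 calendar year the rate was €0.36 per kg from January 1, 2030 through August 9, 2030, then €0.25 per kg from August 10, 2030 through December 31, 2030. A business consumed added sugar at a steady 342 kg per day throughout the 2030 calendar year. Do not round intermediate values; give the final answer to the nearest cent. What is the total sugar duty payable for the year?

€39,521.52

January 1 – August 9, 2030: 221 days × 342 kg/day = 75,582 kg at €0.36/kg → €27,209.52
August 10 – December 31, 2030: 144 days × 342 kg/day = 49,248 kg at €0.25/kg → €12,312.00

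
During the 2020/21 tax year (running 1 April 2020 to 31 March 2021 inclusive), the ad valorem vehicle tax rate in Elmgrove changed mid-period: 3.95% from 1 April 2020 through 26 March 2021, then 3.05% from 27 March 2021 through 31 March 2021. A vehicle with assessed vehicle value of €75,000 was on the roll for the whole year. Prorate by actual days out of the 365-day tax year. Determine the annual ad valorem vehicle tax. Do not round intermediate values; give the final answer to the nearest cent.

€2,953.25

1 April 2020 – 26 March 2021: 360 days at 3.95% → €75,000 × 3.95% × 360/365 = €2,921.9178
27 March – 31 March 2021: 5 days at 3.05% → €75,000 × 3.05% × 5/365 = €31.3356
Total = €2,953.2534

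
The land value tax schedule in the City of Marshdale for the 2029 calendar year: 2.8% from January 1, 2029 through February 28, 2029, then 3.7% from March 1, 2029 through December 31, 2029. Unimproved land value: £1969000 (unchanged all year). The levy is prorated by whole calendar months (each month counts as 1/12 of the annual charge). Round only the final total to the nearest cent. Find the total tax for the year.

January 1 – February 28, 2029: 2 months at 2.8% → £1969000 × 2.8% × 2/12 = £9188.6667
March 1 – December 31, 2029: 10 months at 3.7% → £1969000 × 3.7% × 10/12 = £60710.8333
Total = £69899.5000

£69899.50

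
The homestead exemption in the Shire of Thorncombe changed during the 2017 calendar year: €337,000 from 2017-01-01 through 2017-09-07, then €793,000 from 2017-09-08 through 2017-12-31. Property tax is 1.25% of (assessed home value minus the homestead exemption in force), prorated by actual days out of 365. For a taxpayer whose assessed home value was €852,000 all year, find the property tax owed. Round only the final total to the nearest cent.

2017-01-01 to 2017-09-07: 250 days, exemption €337,000 → (€852,000 − €337,000) × 1.25% × 250/365 = €4,409.2466
2017-09-08 to 2017-12-31: 115 days, exemption €793,000 → (€852,000 − €793,000) × 1.25% × 115/365 = €232.3630
Total = €4,641.6096

€4,641.61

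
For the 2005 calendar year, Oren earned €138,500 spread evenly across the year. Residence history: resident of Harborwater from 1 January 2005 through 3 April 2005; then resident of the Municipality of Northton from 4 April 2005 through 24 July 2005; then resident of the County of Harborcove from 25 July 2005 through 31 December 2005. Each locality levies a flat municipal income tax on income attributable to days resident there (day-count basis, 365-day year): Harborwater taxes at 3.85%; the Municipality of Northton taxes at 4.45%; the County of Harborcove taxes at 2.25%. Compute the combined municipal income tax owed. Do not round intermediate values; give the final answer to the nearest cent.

€4,615.84

Harborwater, 1 January – 3 April 2005: 93 days → €138,500 × 3.85% × 93/365 = €1,358.6281
The Municipality of Northton, 4 April – 24 July 2005: 112 days → €138,500 × 4.45% × 112/365 = €1,891.1890
The County of Harborcove, 25 July – 31 December 2005: 160 days → €138,500 × 2.25% × 160/365 = €1,366.0274
Total = €4,615.8445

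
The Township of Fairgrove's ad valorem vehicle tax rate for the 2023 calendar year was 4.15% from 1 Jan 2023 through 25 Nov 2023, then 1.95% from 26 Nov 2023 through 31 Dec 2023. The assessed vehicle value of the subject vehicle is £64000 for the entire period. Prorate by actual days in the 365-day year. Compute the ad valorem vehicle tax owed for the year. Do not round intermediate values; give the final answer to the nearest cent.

1 Jan – 25 Nov 2023: 329 days at 4.15% → £64000 × 4.15% × 329/365 = £2394.0384
26 Nov – 31 Dec 2023: 36 days at 1.95% → £64000 × 1.95% × 36/365 = £123.0904
Total = £2517.1288

£2517.13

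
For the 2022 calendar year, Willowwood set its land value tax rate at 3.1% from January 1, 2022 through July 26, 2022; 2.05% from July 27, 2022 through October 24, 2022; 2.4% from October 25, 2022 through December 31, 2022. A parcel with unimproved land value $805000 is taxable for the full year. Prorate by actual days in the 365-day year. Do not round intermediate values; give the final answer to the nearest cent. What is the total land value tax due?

$21821.01

January 1 – July 26, 2022: 207 days at 3.1% → $805000 × 3.1% × 207/365 = $14152.5616
July 27 – October 24, 2022: 90 days at 2.05% → $805000 × 2.05% × 90/365 = $4069.1096
October 25 – December 31, 2022: 68 days at 2.4% → $805000 × 2.4% × 68/365 = $3599.3425
Total = $21821.0137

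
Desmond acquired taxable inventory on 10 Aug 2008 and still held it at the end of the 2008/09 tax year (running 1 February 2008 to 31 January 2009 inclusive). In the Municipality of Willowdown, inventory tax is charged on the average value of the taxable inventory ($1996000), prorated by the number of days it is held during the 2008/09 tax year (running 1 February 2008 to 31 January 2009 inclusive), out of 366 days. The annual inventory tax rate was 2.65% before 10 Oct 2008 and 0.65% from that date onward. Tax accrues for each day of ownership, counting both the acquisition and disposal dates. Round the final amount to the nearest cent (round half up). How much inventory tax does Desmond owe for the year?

10 Aug – 9 Oct 2008: 61 days at 2.65% → $1996000 × 2.65% × 61/366 = $8815.6667
10 Oct 2008 – 31 Jan 2009: 114 days at 0.65% → $1996000 × 0.65% × 114/366 = $4041.0820
Total = $12856.7486

$12856.75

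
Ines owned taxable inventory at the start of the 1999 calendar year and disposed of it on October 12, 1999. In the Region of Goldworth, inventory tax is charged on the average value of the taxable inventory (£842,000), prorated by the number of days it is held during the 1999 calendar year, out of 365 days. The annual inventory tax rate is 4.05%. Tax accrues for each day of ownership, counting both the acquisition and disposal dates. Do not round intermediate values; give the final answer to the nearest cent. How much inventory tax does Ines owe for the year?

£26,626.81

Days held (January 1 – October 12, 1999): 285 out of 365
Tax = £842,000 × 4.05% × 285/365 = £26,626.8082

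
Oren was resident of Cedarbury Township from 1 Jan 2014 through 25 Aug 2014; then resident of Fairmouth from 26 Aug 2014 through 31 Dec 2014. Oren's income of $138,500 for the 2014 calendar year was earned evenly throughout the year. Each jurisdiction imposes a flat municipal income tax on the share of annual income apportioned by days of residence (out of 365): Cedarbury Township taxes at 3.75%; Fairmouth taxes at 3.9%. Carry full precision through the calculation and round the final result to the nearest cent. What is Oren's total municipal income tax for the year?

Cedarbury Township, 1 Jan – 25 Aug 2014: 237 days → $138,500 × 3.75% × 237/365 = $3,372.3801
Fairmouth, 26 Aug – 31 Dec 2014: 128 days → $138,500 × 3.9% × 128/365 = $1,894.2247
Total = $5,266.6048

$5,266.60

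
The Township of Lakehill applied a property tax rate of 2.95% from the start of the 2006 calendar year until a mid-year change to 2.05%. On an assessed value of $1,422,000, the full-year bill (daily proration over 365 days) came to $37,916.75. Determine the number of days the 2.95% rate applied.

250 days

Let d = days at the first rate; then 365 − d days at the second rate.
$1,422,000 × [2.95%·d + 2.05%·(365−d)] / 365 = $37,916.75
Solving gives d = 250, so the new rate took effect on 8 September 2006.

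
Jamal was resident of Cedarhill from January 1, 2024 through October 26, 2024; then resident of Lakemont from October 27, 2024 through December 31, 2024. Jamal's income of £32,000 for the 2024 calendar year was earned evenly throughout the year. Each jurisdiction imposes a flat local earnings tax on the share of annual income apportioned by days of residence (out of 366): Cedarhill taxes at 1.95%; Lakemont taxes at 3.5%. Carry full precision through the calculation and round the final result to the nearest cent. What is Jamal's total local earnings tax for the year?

Cedarhill, January 1 – October 26, 2024: 300 days → £32,000 × 1.95% × 300/366 = £511.4754
Lakemont, October 27 – December 31, 2024: 66 days → £32,000 × 3.5% × 66/366 = £201.9672
Total = £713.4426

£713.44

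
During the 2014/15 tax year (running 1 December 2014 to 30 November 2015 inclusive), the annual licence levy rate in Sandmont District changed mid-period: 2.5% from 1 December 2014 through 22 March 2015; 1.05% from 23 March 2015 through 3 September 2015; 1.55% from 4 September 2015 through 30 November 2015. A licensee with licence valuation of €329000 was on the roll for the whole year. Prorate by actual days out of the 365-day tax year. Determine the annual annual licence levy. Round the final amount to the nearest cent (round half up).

1 December 2014 – 22 March 2015: 112 days at 2.5% → €329000 × 2.5% × 112/365 = €2523.8356
23 March – 3 September 2015: 165 days at 1.05% → €329000 × 1.05% × 165/365 = €1561.6233
4 September – 30 November 2015: 88 days at 1.55% → €329000 × 1.55% × 88/365 = €1229.4685
Total = €5314.9274

€5314.93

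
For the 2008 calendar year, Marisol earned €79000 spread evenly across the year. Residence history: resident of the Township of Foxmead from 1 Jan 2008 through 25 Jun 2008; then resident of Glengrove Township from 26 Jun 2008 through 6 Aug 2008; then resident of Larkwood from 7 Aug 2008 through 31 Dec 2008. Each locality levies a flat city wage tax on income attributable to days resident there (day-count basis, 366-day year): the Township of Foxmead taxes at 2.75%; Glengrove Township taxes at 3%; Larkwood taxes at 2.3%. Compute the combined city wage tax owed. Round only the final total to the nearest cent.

€2052.38

The Township of Foxmead, 1 Jan – 25 Jun 2008: 177 days → €79000 × 2.75% × 177/366 = €1050.6352
Glengrove Township, 26 Jun – 6 Aug 2008: 42 days → €79000 × 3% × 42/366 = €271.9672
Larkwood, 7 Aug – 31 Dec 2008: 147 days → €79000 × 2.3% × 147/366 = €729.7787
Total = €2052.3811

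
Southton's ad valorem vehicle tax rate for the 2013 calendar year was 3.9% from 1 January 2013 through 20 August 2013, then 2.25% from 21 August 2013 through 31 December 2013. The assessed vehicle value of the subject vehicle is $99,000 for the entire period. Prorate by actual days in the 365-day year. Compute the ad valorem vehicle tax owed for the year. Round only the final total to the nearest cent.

$3,265.78

1 January – 20 August 2013: 232 days at 3.9% → $99,000 × 3.9% × 232/365 = $2,454.1151
21 August – 31 December 2013: 133 days at 2.25% → $99,000 × 2.25% × 133/365 = $811.6644
Total = $3,265.7795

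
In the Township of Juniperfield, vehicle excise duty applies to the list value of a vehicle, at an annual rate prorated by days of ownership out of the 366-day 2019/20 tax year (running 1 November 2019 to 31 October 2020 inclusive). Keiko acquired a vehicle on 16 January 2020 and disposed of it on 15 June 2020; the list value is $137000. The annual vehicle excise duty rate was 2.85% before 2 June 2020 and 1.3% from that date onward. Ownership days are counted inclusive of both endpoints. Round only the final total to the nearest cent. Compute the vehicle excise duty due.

16 January – 1 June 2020: 138 days at 2.85% → $137000 × 2.85% × 138/366 = $1472.1885
2 June – 15 June 2020: 14 days at 1.3% → $137000 × 1.3% × 14/366 = $68.1257
Total = $1540.3142

$1540.31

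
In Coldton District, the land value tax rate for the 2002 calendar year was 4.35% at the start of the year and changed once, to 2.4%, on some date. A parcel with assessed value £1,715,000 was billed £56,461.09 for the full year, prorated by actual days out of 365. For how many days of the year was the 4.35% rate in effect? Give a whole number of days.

167 days

Let d = days at the first rate; then 365 − d days at the second rate.
£1,715,000 × [4.35%·d + 2.4%·(365−d)] / 365 = £56,461.09
Solving gives d = 167, so the new rate took effect on 17 Jun 2002.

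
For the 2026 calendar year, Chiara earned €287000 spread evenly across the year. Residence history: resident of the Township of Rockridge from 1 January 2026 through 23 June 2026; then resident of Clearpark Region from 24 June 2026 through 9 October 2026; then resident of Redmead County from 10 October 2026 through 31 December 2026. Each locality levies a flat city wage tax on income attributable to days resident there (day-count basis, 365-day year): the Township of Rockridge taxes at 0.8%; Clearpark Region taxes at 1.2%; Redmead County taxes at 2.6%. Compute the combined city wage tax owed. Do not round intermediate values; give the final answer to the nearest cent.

€3810.42

The Township of Rockridge, 1 January – 23 June 2026: 174 days → €287000 × 0.8% × 174/365 = €1094.5315
Clearpark Region, 24 June – 9 October 2026: 108 days → €287000 × 1.2% × 108/365 = €1019.0466
Redmead County, 10 October – 31 December 2026: 83 days → €287000 × 2.6% × 83/365 = €1696.8384
Total = €3810.4164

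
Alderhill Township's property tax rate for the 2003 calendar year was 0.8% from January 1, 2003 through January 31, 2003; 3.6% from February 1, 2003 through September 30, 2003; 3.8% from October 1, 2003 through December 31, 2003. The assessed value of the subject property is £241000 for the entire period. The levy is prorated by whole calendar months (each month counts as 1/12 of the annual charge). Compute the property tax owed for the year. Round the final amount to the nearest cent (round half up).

£8234.17

January 1 – January 31, 2003: 1 month at 0.8% → £241000 × 0.8% × 1/12 = £160.6667
February 1 – September 30, 2003: 8 months at 3.6% → £241000 × 3.6% × 8/12 = £5784.0000
October 1 – December 31, 2003: 3 months at 3.8% → £241000 × 3.8% × 3/12 = £2289.5000
Total = £8234.1667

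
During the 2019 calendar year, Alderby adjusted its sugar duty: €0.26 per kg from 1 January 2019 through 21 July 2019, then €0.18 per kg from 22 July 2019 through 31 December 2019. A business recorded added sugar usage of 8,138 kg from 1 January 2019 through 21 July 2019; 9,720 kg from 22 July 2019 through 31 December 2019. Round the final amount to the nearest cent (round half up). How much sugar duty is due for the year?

€3,865.48

1 January – 21 July 2019: 8,138 kg at €0.26/kg → €2,115.88
22 July – 31 December 2019: 9,720 kg at €0.18/kg → €1,749.60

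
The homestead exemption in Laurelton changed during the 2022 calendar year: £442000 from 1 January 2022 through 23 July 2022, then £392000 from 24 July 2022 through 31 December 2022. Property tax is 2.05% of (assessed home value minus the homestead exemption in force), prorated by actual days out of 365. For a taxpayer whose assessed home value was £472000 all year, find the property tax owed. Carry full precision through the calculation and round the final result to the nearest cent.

1 January – 23 July 2022: 204 days, exemption £442000 → (£472000 − £442000) × 2.05% × 204/365 = £343.7260
24 July – 31 December 2022: 161 days, exemption £392000 → (£472000 − £392000) × 2.05% × 161/365 = £723.3973
Total = £1067.1233

£1067.12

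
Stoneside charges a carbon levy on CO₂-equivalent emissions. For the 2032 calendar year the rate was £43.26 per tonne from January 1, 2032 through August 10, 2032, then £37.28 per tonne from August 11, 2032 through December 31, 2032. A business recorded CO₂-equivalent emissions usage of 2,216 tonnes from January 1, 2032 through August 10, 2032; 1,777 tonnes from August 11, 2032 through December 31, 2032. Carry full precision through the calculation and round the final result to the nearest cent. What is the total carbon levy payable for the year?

£162,110.72

January 1 – August 10, 2032: 2,216 tonnes at £43.26/tonne → £95,864.16
August 11 – December 31, 2032: 1,777 tonnes at £37.28/tonne → £66,246.56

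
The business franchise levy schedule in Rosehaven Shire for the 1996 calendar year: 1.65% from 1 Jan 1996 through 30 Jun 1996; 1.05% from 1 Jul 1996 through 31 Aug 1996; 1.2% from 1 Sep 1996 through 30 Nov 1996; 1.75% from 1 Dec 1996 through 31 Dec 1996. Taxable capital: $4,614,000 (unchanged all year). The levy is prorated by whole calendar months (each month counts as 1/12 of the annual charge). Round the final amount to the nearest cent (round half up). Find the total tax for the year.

1 Jan – 30 Jun 1996: 6 months at 1.65% → $4,614,000 × 1.65% × 6/12 = $38,065.5000
1 Jul – 31 Aug 1996: 2 months at 1.05% → $4,614,000 × 1.05% × 2/12 = $8,074.5000
1 Sep – 30 Nov 1996: 3 months at 1.2% → $4,614,000 × 1.2% × 3/12 = $13,842.0000
1 Dec – 31 Dec 1996: 1 month at 1.75% → $4,614,000 × 1.75% × 1/12 = $6,728.7500
Total = $66,710.7500

$66,710.75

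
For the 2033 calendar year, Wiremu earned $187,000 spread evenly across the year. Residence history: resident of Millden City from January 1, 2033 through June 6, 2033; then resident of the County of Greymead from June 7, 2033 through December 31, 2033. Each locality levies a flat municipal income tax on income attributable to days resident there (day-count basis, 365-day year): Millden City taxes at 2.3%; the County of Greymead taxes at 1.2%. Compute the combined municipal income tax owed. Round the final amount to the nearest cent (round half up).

Millden City, January 1 – June 6, 2033: 157 days → $187,000 × 2.3% × 157/365 = $1,850.0192
The County of Greymead, June 7 – December 31, 2033: 208 days → $187,000 × 1.2% × 208/365 = $1,278.7726
Total = $3,128.7918

$3,128.79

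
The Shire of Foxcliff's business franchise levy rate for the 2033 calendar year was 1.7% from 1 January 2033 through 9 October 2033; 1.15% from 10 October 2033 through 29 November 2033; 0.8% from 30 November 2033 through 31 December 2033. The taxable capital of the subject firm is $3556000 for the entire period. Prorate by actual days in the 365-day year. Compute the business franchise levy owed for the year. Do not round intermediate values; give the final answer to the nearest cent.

1 January – 9 October 2033: 282 days at 1.7% → $3556000 × 1.7% × 282/365 = $46705.3808
10 October – 29 November 2033: 51 days at 1.15% → $3556000 × 1.15% × 51/365 = $5713.9562
30 November – 31 December 2033: 32 days at 0.8% → $3556000 × 0.8% × 32/365 = $2494.0712
Total = $54913.4082

$54913.41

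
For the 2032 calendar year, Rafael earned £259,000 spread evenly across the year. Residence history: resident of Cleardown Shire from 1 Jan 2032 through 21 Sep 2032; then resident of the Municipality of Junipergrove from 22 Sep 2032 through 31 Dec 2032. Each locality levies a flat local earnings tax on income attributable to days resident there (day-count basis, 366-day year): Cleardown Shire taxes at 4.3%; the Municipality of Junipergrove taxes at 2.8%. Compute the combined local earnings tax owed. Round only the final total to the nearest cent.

Cleardown Shire, 1 Jan – 21 Sep 2032: 265 days → £259,000 × 4.3% × 265/366 = £8,063.6749
The Municipality of Junipergrove, 22 Sep – 31 Dec 2032: 101 days → £259,000 × 2.8% × 101/366 = £2,001.2350
Total = £10,064.9098

£10,064.91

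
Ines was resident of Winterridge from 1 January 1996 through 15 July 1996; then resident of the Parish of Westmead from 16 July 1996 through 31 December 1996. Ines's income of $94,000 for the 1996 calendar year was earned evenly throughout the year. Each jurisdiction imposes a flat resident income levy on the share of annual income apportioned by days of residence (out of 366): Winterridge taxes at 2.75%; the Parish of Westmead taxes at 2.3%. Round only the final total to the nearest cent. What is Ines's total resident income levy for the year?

Winterridge, 1 January – 15 July 1996: 197 days → $94,000 × 2.75% × 197/366 = $1,391.3798
The Parish of Westmead, 16 July – 31 December 1996: 169 days → $94,000 × 2.3% × 169/366 = $998.3005
Total = $2,389.6803

$2,389.68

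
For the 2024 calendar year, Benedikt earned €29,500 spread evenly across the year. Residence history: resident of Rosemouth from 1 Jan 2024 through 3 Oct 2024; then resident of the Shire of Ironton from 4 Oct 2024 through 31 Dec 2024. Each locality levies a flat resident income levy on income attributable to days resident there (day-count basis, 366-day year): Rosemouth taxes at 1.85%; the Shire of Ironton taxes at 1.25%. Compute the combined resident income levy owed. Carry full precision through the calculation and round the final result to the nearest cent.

€502.71

Rosemouth, 1 Jan – 3 Oct 2024: 277 days → €29,500 × 1.85% × 277/366 = €413.0403
The Shire of Ironton, 4 Oct – 31 Dec 2024: 89 days → €29,500 × 1.25% × 89/366 = €89.6687
Total = €502.7090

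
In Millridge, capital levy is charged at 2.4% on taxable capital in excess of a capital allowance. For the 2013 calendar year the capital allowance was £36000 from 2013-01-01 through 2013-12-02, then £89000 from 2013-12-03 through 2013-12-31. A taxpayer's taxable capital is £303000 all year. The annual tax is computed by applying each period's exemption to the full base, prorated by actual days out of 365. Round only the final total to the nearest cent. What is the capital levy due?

2013-01-01 to 2013-12-02: 336 days, exemption £36000 → (£303000 − £36000) × 2.4% × 336/365 = £5898.8712
2013-12-03 to 2013-12-31: 29 days, exemption £89000 → (£303000 − £89000) × 2.4% × 29/365 = £408.0658
Total = £6306.9370

£6306.94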